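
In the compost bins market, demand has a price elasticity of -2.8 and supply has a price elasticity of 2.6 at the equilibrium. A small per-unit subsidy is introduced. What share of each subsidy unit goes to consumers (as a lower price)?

Consumer share = 13/27

For a small subsidy around the equilibrium, the benefit split depends on the relative slopes, which at a point are proportional to the elasticities.
Buyer share = εs/(εs + |εd|) = 2.6/(2.6 + 2.8) = 13/27; seller share = |εd|/(εs + |εd|) = 14/27.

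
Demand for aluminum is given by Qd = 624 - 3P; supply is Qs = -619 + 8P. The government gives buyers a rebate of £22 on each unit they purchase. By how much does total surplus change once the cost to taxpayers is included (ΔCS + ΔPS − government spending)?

Pre-subsidy: 624 - 3P = -619 + 8P gives P* = 113, Q* = 285.
With the rebate, buyers effectively pay Pb = Ps − 22, where Ps is the price sellers receive.
Demand in terms of Ps becomes Qd = 624 − 3(Ps − 22) = 690 - 3Ps. Setting this equal to supply: 690 - 3Ps = -619 + 8Ps, so Ps = 119.
Buyers pay Pb = 119 − 22 = 97; Q' = -619 + 8·119 = 333.
ΔCS = ½(285 + 333)(113 − 97) = 4944; ΔPS = ½(285 + 333)(119 − 113) = 1854.
Government spending = 22 × 333 = 7326.
Net change = 4944 + 1854 − 7326 = -528. The loss equals the DWL triangle ½·22·48.

Net change in total surplus = -£528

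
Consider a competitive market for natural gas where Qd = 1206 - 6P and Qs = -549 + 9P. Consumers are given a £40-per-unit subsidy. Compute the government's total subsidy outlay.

Government cost = £25920

Pre-subsidy: 1206 - 6P = -549 + 9P gives P* = 117, Q* = 504.
With the rebate, buyers effectively pay Pb = Ps − 40, where Ps is the price sellers receive.
Demand in terms of Ps becomes Qd = 1206 − 6(Ps − 40) = 1446 - 6Ps. Setting this equal to supply: 1446 - 6Ps = -549 + 9Ps, so Ps = 133.
Buyers pay Pb = 133 − 40 = 93; Q' = -549 + 9·133 = 648.
Government outlay = subsidy × quantity = 40 × 648 = 25920.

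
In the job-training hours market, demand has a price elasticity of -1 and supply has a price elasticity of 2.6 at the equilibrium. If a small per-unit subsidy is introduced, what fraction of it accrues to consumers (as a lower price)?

Consumer share = 13/18

For a small subsidy around the equilibrium, the benefit split depends on the relative slopes, which at a point are proportional to the elasticities.
Buyer share = εs/(εs + |εd|) = 2.6/(2.6 + 1) = 13/18; seller share = |εd|/(εs + |εd|) = 5/18.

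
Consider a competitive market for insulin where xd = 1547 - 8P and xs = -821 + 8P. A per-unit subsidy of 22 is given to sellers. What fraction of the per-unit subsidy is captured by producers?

Pre-subsidy: 1547 - 8P = -821 + 8P gives P* = 148, x* = 363.
With the subsidy, sellers receive Ps = Pb + 22 for each unit, where Pb is the price buyers pay.
Supply in terms of Pb becomes xs = -821 + 8(Pb + 22) = -645 + 8Pb. Setting this equal to demand: 1547 - 8Pb = -645 + 8Pb, so Pb = 137.
Sellers receive Ps = 137 + 22 = 159; x' = 1547 − 8·137 = 451.
Buyers' price falls by P* − Pb = 148 − 137 = 11; sellers' price rises by Ps − P* = 159 − 148 = 11.
So producers capture 11/22 = 0.5 of each unit of subsidy.

Producer share = 0.5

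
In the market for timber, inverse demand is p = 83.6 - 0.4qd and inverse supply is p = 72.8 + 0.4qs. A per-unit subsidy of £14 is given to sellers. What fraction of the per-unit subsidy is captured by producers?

Pre-subsidy: 83.6 - 0.4q = 72.8 + 0.4q gives q* = 13.5 and p* = 78.2.
With the subsidy, sellers receive ps = pb + 14 for each unit, where pb is the price buyers pay.
On the curves, pb = 83.6 - 0.4q and ps = 72.8 + 0.4q; the wedge ps − pb = 14 gives 72.8 + 0.4q − (83.6 - 0.4q) = 14, so q' = 31.
Then pb = 83.6 − 0.4·31 = 71.2 and ps = 72.8 + 0.4·31 = 85.2.
Buyers' price falls by p* − pb = 78.2 − 71.2 = 7; sellers' price rises by ps − p* = 85.2 − 78.2 = 7.
So producers capture 7/14 = 0.5 of each unit of subsidy.

Producer share = 0.5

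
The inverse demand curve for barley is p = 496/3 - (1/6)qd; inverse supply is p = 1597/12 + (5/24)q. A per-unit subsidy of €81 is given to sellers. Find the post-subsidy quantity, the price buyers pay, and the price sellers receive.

q' = 302; buyers pay €115; sellers receive €196

Pre-subsidy: 496/3 - (1/6)q = 1597/12 + (5/24)q gives q* = 86 and p* = 151.
With the subsidy, sellers receive ps = pb + 81 for each unit, where pb is the price buyers pay.
On the curves, pb = 496/3 - (1/6)q and ps = 1597/12 + (5/24)q; the wedge ps − pb = 81 gives 1597/12 + (5/24)q − (496/3 - (1/6)q) = 81, so q' = 302.
Then pb = 496/3 − (1/6)·302 = 115 and ps = 1597/12 + (5/24)·302 = 196.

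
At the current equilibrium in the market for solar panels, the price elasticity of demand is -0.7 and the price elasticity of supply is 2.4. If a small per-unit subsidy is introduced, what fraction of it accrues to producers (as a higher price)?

For a small subsidy around the equilibrium, the benefit split depends on the relative slopes, which at a point are proportional to the elasticities.
Buyer share = εs/(εs + |εd|) = 2.4/(2.4 + 0.7) = 24/31; seller share = |εd|/(εs + |εd|) = 7/31.
So producers capture 7/31 of the subsidy.

Producer share = 7/31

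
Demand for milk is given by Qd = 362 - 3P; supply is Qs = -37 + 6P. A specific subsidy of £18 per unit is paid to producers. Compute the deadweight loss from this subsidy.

Deadweight loss = £324

Pre-subsidy: 362 - 3P = -37 + 6P gives P* = 133/3, Q* = 229.
With the subsidy, sellers receive Ps = Pb + 18 for each unit, where Pb is the price buyers pay.
Supply in terms of Pb becomes Qs = -37 + 6(Pb + 18) = 71 + 6Pb. Setting this equal to demand: 362 - 3Pb = 71 + 6Pb, so Pb = 97/3.
Sellers receive Ps = 97/3 + 18 = 151/3; Q' = 362 − 3·(97/3) = 265.
The subsidy expands output by 265 − 229 = 36 past the efficient level; on those units the gap between marginal cost and willingness to pay runs from 0 up to 18.
DWL = ½ × 18 × 36 = 324.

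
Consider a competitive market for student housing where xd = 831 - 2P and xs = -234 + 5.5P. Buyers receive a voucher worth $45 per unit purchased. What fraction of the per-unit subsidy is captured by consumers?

Consumer share = 11/15

Pre-subsidy: 831 - 2P = -234 + 5.5P gives P* = 142, x* = 547.
With the rebate, buyers effectively pay Pb = Ps − 45, where Ps is the price sellers receive.
Demand in terms of Ps becomes xd = 831 − 2(Ps − 45) = 921 - 2Ps. Setting this equal to supply: 921 - 2Ps = -234 + 5.5Ps, so Ps = 154.
Buyers pay Pb = 154 − 45 = 109; x' = -234 + 5.5·154 = 613.
Buyers' price falls by P* − Pb = 142 − 109 = 33; sellers' price rises by Ps − P* = 154 − 142 = 12.
So consumers capture 33/45 = 11/15 of each unit of subsidy.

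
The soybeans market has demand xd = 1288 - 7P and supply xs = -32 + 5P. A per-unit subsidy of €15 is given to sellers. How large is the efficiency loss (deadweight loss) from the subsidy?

Deadweight loss = €328.125

Pre-subsidy: 1288 - 7P = -32 + 5P gives P* = 110, x* = 518.
With the subsidy, sellers receive Ps = Pb + 15 for each unit, where Pb is the price buyers pay.
Supply in terms of Pb becomes xs = -32 + 5(Pb + 15) = 43 + 5Pb. Setting this equal to demand: 1288 - 7Pb = 43 + 5Pb, so Pb = 103.75.
Sellers receive Ps = 103.75 + 15 = 118.75; x' = 1288 − 7·103.75 = 561.75.
The subsidy expands output by 561.75 − 518 = 43.75 past the efficient level; on those units the gap between marginal cost and willingness to pay runs from 0 up to 15.
DWL = ½ × 15 × 43.75 = 328.125.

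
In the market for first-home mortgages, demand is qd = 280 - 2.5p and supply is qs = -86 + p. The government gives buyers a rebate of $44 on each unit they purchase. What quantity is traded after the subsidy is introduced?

q' = 50

Pre-subsidy: 280 - 2.5p = -86 + p gives p* = 732/7, q* = 130/7.
With the rebate, buyers effectively pay pb = ps − 44, where ps is the price sellers receive.
Demand in terms of ps becomes qd = 280 − 2.5(ps − 44) = 390 - 2.5ps. Setting this equal to supply: 390 - 2.5ps = -86 + ps, so ps = 136.
Buyers pay pb = 136 − 44 = 92; q' = -86 + 1·136 = 50.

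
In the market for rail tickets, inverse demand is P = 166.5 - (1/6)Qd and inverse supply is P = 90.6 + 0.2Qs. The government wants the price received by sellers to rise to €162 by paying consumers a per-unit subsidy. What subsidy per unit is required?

At a seller price of 162, quantity supplied is -453 + 5·162 = 357.
Buyers absorb 357 only when they pay Pb = 166.5 − (1/6)·357 = 107.
s = Ps − Pb = 162 − 107 = 55.

Required subsidy s = €55 per unit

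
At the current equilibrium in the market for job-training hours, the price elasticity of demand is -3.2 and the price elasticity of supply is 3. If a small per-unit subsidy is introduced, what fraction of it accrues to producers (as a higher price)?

For a small subsidy around the equilibrium, the benefit split depends on the relative slopes, which at a point are proportional to the elasticities.
Buyer share = εs/(εs + |εd|) = 3/(3 + 3.2) = 15/31; seller share = |εd|/(εs + |εd|) = 16/31.
So producers capture 16/31 of the subsidy.

Producer share = 16/31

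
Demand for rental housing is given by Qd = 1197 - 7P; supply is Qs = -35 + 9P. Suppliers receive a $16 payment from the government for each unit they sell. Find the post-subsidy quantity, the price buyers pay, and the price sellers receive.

Q' = 721; buyers pay $68; sellers receive $84

Pre-subsidy: 1197 - 7P = -35 + 9P gives P* = 77, Q* = 658.
With the subsidy, sellers receive Ps = Pb + 16 for each unit, where Pb is the price buyers pay.
Supply in terms of Pb becomes Qs = -35 + 9(Pb + 16) = 109 + 9Pb. Setting this equal to demand: 1197 - 7Pb = 109 + 9Pb, so Pb = 68.
Sellers receive Ps = 68 + 16 = 84; Q' = 1197 − 7·68 = 721.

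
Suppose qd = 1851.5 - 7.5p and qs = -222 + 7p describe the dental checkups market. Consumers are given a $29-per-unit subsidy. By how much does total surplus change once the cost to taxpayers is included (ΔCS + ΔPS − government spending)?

Net change in total surplus = -$1522.5

Pre-subsidy: 1851.5 - 7.5p = -222 + 7p gives p* = 143, q* = 779.
With the rebate, buyers effectively pay pb = ps − 29, where ps is the price sellers receive.
Demand in terms of ps becomes qd = 1851.5 − 7.5(ps − 29) = 2069 - 7.5ps. Setting this equal to supply: 2069 - 7.5ps = -222 + 7ps, so ps = 158.
Buyers pay pb = 158 − 29 = 129; q' = -222 + 7·158 = 884.
ΔCS = ½(779 + 884)(143 − 129) = 11641; ΔPS = ½(779 + 884)(158 − 143) = 12472.5.
Government spending = 29 × 884 = 25636.
Net change = 11641 + 12472.5 − 25636 = -1522.5. The loss equals the DWL triangle ½·29·105.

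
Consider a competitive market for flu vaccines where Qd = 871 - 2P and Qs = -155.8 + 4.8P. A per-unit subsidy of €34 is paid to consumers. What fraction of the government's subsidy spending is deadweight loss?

Pre-subsidy: 871 - 2P = -155.8 + 4.8P gives P* = 151, Q* = 569.
With the rebate, buyers effectively pay Pb = Ps − 34, where Ps is the price sellers receive.
Demand in terms of Ps becomes Qd = 871 − 2(Ps − 34) = 939 - 2Ps. Setting this equal to supply: 939 - 2Ps = -155.8 + 4.8Ps, so Ps = 161.
Buyers pay Pb = 161 − 34 = 127; Q' = -155.8 + 4.8·161 = 617.
ΔCS = ½(569 + 617)(151 − 127) = 14232; ΔPS = ½(569 + 617)(161 − 151) = 5930.
Government spending = 34 × 617 = 20978.
DWL = ½ × 34 × (617 − 569) = 816; fraction = 816 / 20978 = 24/617.

DWL / government spending = 24/617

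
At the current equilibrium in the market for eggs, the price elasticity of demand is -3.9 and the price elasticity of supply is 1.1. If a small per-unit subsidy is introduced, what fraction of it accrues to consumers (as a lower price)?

For a small subsidy around the equilibrium, the benefit split depends on the relative slopes, which at a point are proportional to the elasticities.
Buyer share = εs/(εs + |εd|) = 1.1/(1.1 + 3.9) = 0.22; seller share = |εd|/(εs + |εd|) = 0.78.

Consumer share = 0.22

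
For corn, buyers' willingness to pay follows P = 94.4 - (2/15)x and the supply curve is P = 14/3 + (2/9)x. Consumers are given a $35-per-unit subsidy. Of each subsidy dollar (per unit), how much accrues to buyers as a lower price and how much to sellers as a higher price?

Buyers gain $13.125 per unit; sellers gain $21.875 per unit

Pre-subsidy: 94.4 - (2/15)x = 14/3 + (2/9)x gives x* = 252.375 and P* = 60.75.
With the rebate, buyers effectively pay Pb = Ps − 35, where Ps is the price sellers receive.
On the curves, Pb = 94.4 - (2/15)x and Ps = 14/3 + (2/9)x; the wedge Ps − Pb = 35 gives 14/3 + (2/9)x − (94.4 - (2/15)x) = 35, so x' = 350.8125.
Then Pb = 94.4 − (2/15)·350.8125 = 47.625 and Ps = 14/3 + (2/9)·350.8125 = 82.625.
Buyers' price falls by P* − Pb = 60.75 − 47.625 = 13.125; sellers' price rises by Ps − P* = 82.625 − 60.75 = 21.875.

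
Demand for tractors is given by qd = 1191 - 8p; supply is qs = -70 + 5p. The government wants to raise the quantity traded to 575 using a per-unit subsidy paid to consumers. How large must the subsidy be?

Required subsidy s = 52 per unit

At q = 575, invert demand for the buyer price: pb = (1191 − 575)/8 = 77; invert supply for the seller price: ps = (575 − (-70))/5 = 129.
The subsidy must fill the gap: s = ps − pb = 129 − 77 = 52.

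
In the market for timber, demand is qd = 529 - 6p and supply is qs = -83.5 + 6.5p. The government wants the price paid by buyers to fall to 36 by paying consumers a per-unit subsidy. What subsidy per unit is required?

At a buyer price of 36, quantity demanded is 529 − 6·36 = 313.
Sellers supply 313 only when they receive ps with -83.5 + 6.5·ps = 313, i.e. ps = 61.
s = ps − pb = 61 − 36 = 25.

Required subsidy s = 25 per unit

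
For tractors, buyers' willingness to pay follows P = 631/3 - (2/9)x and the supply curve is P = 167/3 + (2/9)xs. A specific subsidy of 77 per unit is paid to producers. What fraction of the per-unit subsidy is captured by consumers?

Consumer share = 0.5

Pre-subsidy: 631/3 - (2/9)x = 167/3 + (2/9)x gives x* = 348 and P* = 133.
With the subsidy, sellers receive Ps = Pb + 77 for each unit, where Pb is the price buyers pay.
On the curves, Pb = 631/3 - (2/9)x and Ps = 167/3 + (2/9)x; the wedge Ps − Pb = 77 gives 167/3 + (2/9)x − (631/3 - (2/9)x) = 77, so x' = 521.25.
Then Pb = 631/3 − (2/9)·521.25 = 94.5 and Ps = 167/3 + (2/9)·521.25 = 171.5.
Buyers' price falls by P* − Pb = 133 − 94.5 = 38.5; sellers' price rises by Ps − P* = 171.5 − 133 = 38.5.
So consumers capture 38.5/77 = 0.5 of each unit of subsidy.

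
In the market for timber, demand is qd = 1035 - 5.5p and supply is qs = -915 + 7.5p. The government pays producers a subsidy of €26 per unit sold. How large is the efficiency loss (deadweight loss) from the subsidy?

Pre-subsidy: 1035 - 5.5p = -915 + 7.5p gives p* = 150, q* = 210.
With the subsidy, sellers receive ps = pb + 26 for each unit, where pb is the price buyers pay.
Supply in terms of pb becomes qs = -915 + 7.5(pb + 26) = -720 + 7.5pb. Setting this equal to demand: 1035 - 5.5pb = -720 + 7.5pb, so pb = 135.
Sellers receive ps = 135 + 26 = 161; q' = 1035 − 5.5·135 = 292.5.
The subsidy expands output by 292.5 − 210 = 82.5 past the efficient level; on those units the gap between marginal cost and willingness to pay runs from 0 up to 26.
DWL = ½ × 26 × 82.5 = 1072.5.

Deadweight loss = €1072.5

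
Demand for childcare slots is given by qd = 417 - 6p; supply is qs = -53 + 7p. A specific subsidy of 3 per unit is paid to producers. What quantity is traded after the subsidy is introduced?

Pre-subsidy: 417 - 6p = -53 + 7p gives p* = 470/13, q* = 2601/13.
With the subsidy, sellers receive ps = pb + 3 for each unit, where pb is the price buyers pay.
Supply in terms of pb becomes qs = -53 + 7(pb + 3) = -32 + 7pb. Setting this equal to demand: 417 - 6pb = -32 + 7pb, so pb = 449/13.
Sellers receive ps = 449/13 + 3 = 488/13; q' = 417 − 6·(449/13) = 2727/13.

q' = 2727/13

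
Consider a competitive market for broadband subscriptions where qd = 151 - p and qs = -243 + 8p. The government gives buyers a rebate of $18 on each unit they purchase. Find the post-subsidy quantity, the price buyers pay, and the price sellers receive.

Pre-subsidy: 151 - p = -243 + 8p gives p* = 394/9, q* = 965/9.
With the rebate, buyers effectively pay pb = ps − 18, where ps is the price sellers receive.
Demand in terms of ps becomes qd = 151 − 1(ps − 18) = 169 - ps. Setting this equal to supply: 169 - ps = -243 + 8ps, so ps = 412/9.
Buyers pay pb = 412/9 − 18 = 250/9; q' = -243 + 8·(412/9) = 1109/9.

q' = 1109/9; buyers pay 250/9; sellers receive 412/9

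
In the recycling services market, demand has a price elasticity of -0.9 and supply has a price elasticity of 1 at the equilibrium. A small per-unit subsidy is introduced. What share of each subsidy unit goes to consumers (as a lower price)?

Consumer share = 10/19

For a small subsidy around the equilibrium, the benefit split depends on the relative slopes, which at a point are proportional to the elasticities.
Buyer share = εs/(εs + |εd|) = 1/(1 + 0.9) = 10/19; seller share = |εd|/(εs + |εd|) = 9/19.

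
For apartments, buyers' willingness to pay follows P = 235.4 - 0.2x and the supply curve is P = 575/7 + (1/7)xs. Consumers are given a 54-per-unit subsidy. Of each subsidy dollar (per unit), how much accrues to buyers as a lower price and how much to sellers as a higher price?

Pre-subsidy: 235.4 - 0.2x = 575/7 + (1/7)x gives x* = 447 and P* = 146.
With the rebate, buyers effectively pay Pb = Ps − 54, where Ps is the price sellers receive.
On the curves, Pb = 235.4 - 0.2x and Ps = 575/7 + (1/7)x; the wedge Ps − Pb = 54 gives 575/7 + (1/7)x − (235.4 - 0.2x) = 54, so x' = 604.5.
Then Pb = 235.4 − 0.2·604.5 = 114.5 and Ps = 575/7 + (1/7)·604.5 = 168.5.
Buyers' price falls by P* − Pb = 146 − 114.5 = 31.5; sellers' price rises by Ps − P* = 168.5 − 146 = 22.5.

Buyers gain 31.5 per unit; sellers gain 22.5 per unit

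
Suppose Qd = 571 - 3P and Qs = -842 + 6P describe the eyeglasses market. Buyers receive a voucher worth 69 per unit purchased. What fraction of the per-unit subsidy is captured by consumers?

Pre-subsidy: 571 - 3P = -842 + 6P gives P* = 157, Q* = 100.
With the rebate, buyers effectively pay Pb = Ps − 69, where Ps is the price sellers receive.
Demand in terms of Ps becomes Qd = 571 − 3(Ps − 69) = 778 - 3Ps. Setting this equal to supply: 778 - 3Ps = -842 + 6Ps, so Ps = 180.
Buyers pay Pb = 180 − 69 = 111; Q' = -842 + 6·180 = 238.
Buyers' price falls by P* − Pb = 157 − 111 = 46; sellers' price rises by Ps − P* = 180 − 157 = 23.
So consumers capture 46/69 = 2/3 of each unit of subsidy.

Consumer share = 2/3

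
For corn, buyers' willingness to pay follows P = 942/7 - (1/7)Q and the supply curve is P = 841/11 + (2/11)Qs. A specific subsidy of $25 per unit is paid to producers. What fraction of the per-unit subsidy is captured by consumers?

Consumer share = 0.44

Pre-subsidy: 942/7 - (1/7)Q = 841/11 + (2/11)Q gives Q* = 179 and P* = 109.
With the subsidy, sellers receive Ps = Pb + 25 for each unit, where Pb is the price buyers pay.
On the curves, Pb = 942/7 - (1/7)Q and Ps = 841/11 + (2/11)Q; the wedge Ps − Pb = 25 gives 841/11 + (2/11)Q − (942/7 - (1/7)Q) = 25, so Q' = 256.
Then Pb = 942/7 − (1/7)·256 = 98 and Ps = 841/11 + (2/11)·256 = 123.
Buyers' price falls by P* − Pb = 109 − 98 = 11; sellers' price rises by Ps − P* = 123 − 109 = 14.
So consumers capture 11/25 = 0.44 of each unit of subsidy.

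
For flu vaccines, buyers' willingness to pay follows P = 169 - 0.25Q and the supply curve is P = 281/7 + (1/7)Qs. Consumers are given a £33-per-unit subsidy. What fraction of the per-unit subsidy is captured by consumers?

Consumer share = 7/11

Pre-subsidy: 169 - 0.25Q = 281/7 + (1/7)Q gives Q* = 328 and P* = 87.
With the rebate, buyers effectively pay Pb = Ps − 33, where Ps is the price sellers receive.
On the curves, Pb = 169 - 0.25Q and Ps = 281/7 + (1/7)Q; the wedge Ps − Pb = 33 gives 281/7 + (1/7)Q − (169 - 0.25Q) = 33, so Q' = 412.
Then Pb = 169 − 0.25·412 = 66 and Ps = 281/7 + (1/7)·412 = 99.
Buyers' price falls by P* − Pb = 87 − 66 = 21; sellers' price rises by Ps − P* = 99 − 87 = 12.
So consumers capture 21/33 = 7/11 of each unit of subsidy.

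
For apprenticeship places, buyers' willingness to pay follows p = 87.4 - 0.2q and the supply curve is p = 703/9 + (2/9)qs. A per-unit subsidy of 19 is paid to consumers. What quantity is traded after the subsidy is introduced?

q' = 67

Pre-subsidy: 87.4 - 0.2q = 703/9 + (2/9)q gives q* = 22 and p* = 83.
With the rebate, buyers effectively pay pb = ps − 19, where ps is the price sellers receive.
On the curves, pb = 87.4 - 0.2q and ps = 703/9 + (2/9)q; the wedge ps − pb = 19 gives 703/9 + (2/9)q − (87.4 - 0.2q) = 19, so q' = 67.
Then pb = 87.4 − 0.2·67 = 74 and ps = 703/9 + (2/9)·67 = 93.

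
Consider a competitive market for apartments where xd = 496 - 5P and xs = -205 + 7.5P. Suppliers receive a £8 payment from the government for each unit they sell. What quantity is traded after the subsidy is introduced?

x' = 239.6

Pre-subsidy: 496 - 5P = -205 + 7.5P gives P* = 56.08, x* = 215.6.
With the subsidy, sellers receive Ps = Pb + 8 for each unit, where Pb is the price buyers pay.
Supply in terms of Pb becomes xs = -205 + 7.5(Pb + 8) = -145 + 7.5Pb. Setting this equal to demand: 496 - 5Pb = -145 + 7.5Pb, so Pb = 51.28.
Sellers receive Ps = 51.28 + 8 = 59.28; x' = 496 − 5·51.28 = 239.6.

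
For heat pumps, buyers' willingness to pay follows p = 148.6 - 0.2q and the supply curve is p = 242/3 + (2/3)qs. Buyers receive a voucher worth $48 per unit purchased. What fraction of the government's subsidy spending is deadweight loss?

Pre-subsidy: 148.6 - 0.2q = 242/3 + (2/3)q gives q* = 1019/13 and p* = 1728/13.
With the rebate, buyers effectively pay pb = ps − 48, where ps is the price sellers receive.
On the curves, pb = 148.6 - 0.2q and ps = 242/3 + (2/3)q; the wedge ps − pb = 48 gives 242/3 + (2/3)q − (148.6 - 0.2q) = 48, so q' = 1739/13.
Then pb = 148.6 − 0.2·(1739/13) = 1584/13 and ps = 242/3 + (2/3)·(1739/13) = 2208/13.
ΔCS = ½(1019/13 + 1739/13)(1728/13 − 1584/13) = 198576/169; ΔPS = ½(1019/13 + 1739/13)(2208/13 − 1728/13) = 661920/169.
Government spending = 48 × 1739/13 = 83472/13.
DWL = ½ × 48 × (1739/13 − 1019/13) = 17280/13; fraction = (17280/13) / (83472/13) = 360/1739.

DWL / government spending = 360/1739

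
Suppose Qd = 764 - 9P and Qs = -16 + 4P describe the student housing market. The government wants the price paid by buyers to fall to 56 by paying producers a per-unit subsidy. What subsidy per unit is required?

At a buyer price of 56, quantity demanded is 764 − 9·56 = 260.
Sellers supply 260 only when they receive Ps with -16 + 4·Ps = 260, i.e. Ps = 69.
s = Ps − Pb = 69 − 56 = 13.

Required subsidy s = 13 per unit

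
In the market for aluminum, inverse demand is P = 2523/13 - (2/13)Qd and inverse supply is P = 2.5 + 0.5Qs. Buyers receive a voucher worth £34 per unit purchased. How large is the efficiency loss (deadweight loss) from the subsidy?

Deadweight loss = £884

Pre-subsidy: 2523/13 - (2/13)Q = 2.5 + 0.5Q gives Q* = 293 and P* = 149.
With the rebate, buyers effectively pay Pb = Ps − 34, where Ps is the price sellers receive.
On the curves, Pb = 2523/13 - (2/13)Q and Ps = 2.5 + 0.5Q; the wedge Ps − Pb = 34 gives 2.5 + 0.5Q − (2523/13 - (2/13)Q) = 34, so Q' = 345.
Then Pb = 2523/13 − (2/13)·345 = 141 and Ps = 2.5 + 0.5·345 = 175.
The subsidy expands output by 345 − 293 = 52 past the efficient level; on those units the gap between marginal cost and willingness to pay runs from 0 up to 34.
DWL = ½ × 34 × 52 = 884.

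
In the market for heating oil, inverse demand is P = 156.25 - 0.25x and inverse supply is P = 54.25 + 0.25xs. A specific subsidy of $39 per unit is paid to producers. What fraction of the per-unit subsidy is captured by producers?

Producer share = 0.5

Pre-subsidy: 156.25 - 0.25x = 54.25 + 0.25x gives x* = 204 and P* = 105.25.
With the subsidy, sellers receive Ps = Pb + 39 for each unit, where Pb is the price buyers pay.
On the curves, Pb = 156.25 - 0.25x and Ps = 54.25 + 0.25x; the wedge Ps − Pb = 39 gives 54.25 + 0.25x − (156.25 - 0.25x) = 39, so x' = 282.
Then Pb = 156.25 − 0.25·282 = 85.75 and Ps = 54.25 + 0.25·282 = 124.75.
Buyers' price falls by P* − Pb = 105.25 − 85.75 = 19.5; sellers' price rises by Ps − P* = 124.75 − 105.25 = 19.5.
So producers capture 19.5/39 = 0.5 of each unit of subsidy.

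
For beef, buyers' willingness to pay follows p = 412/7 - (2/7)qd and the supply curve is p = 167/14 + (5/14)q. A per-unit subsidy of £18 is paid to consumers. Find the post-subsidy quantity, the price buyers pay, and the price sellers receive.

Pre-subsidy: 412/7 - (2/7)q = 167/14 + (5/14)q gives q* = 73 and p* = 38.
With the rebate, buyers effectively pay pb = ps − 18, where ps is the price sellers receive.
On the curves, pb = 412/7 - (2/7)q and ps = 167/14 + (5/14)q; the wedge ps − pb = 18 gives 167/14 + (5/14)q − (412/7 - (2/7)q) = 18, so q' = 101.
Then pb = 412/7 − (2/7)·101 = 30 and ps = 167/14 + (5/14)·101 = 48.

q' = 101; buyers pay £30; sellers receive £48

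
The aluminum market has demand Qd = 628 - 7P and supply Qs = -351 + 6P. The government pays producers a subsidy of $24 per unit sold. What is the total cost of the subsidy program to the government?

Pre-subsidy: 628 - 7P = -351 + 6P gives P* = 979/13, Q* = 1311/13.
With the subsidy, sellers receive Ps = Pb + 24 for each unit, where Pb is the price buyers pay.
Supply in terms of Pb becomes Qs = -351 + 6(Pb + 24) = -207 + 6Pb. Setting this equal to demand: 628 - 7Pb = -207 + 6Pb, so Pb = 835/13.
Sellers receive Ps = 835/13 + 24 = 1147/13; Q' = 628 − 7·(835/13) = 2319/13.
Government outlay = subsidy × quantity = 24 × 2319/13 = 55656/13.

Government cost = 55656/13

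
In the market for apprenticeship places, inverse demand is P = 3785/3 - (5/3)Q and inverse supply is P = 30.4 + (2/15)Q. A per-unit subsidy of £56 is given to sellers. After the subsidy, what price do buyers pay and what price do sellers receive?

Pre-subsidy: 3785/3 - (5/3)Q = 30.4 + (2/15)Q gives Q* = 18469/27 and P* = 9850/81.
With the subsidy, sellers receive Ps = Pb + 56 for each unit, where Pb is the price buyers pay.
On the curves, Pb = 3785/3 - (5/3)Q and Ps = 30.4 + (2/15)Q; the wedge Ps − Pb = 56 gives 30.4 + (2/15)Q − (3785/3 - (5/3)Q) = 56, so Q' = 19309/27.
Then Pb = 3785/3 − (5/3)·(19309/27) = 5650/81 and Ps = 30.4 + (2/15)·(19309/27) = 10186/81.

Buyers pay 5650/81; sellers receive 10186/81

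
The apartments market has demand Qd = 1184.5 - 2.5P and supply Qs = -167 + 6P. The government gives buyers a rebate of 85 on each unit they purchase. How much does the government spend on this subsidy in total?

Pre-subsidy: 1184.5 - 2.5P = -167 + 6P gives P* = 159, Q* = 787.
With the rebate, buyers effectively pay Pb = Ps − 85, where Ps is the price sellers receive.
Demand in terms of Ps becomes Qd = 1184.5 − 2.5(Ps − 85) = 1397 - 2.5Ps. Setting this equal to supply: 1397 - 2.5Ps = -167 + 6Ps, so Ps = 184.
Buyers pay Pb = 184 − 85 = 99; Q' = -167 + 6·184 = 937.
Government outlay = subsidy × quantity = 85 × 937 = 79645.

Government cost = 79645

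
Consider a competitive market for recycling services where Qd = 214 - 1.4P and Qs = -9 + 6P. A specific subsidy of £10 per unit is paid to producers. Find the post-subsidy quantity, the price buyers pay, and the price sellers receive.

Pre-subsidy: 214 - 1.4P = -9 + 6P gives P* = 1115/37, Q* = 6357/37.
With the subsidy, sellers receive Ps = Pb + 10 for each unit, where Pb is the price buyers pay.
Supply in terms of Pb becomes Qs = -9 + 6(Pb + 10) = 51 + 6Pb. Setting this equal to demand: 214 - 1.4Pb = 51 + 6Pb, so Pb = 815/37.
Sellers receive Ps = 815/37 + 10 = 1185/37; Q' = 214 − 1.4·(815/37) = 6777/37.

Q' = 6777/37; buyers pay 815/37; sellers receive 1185/37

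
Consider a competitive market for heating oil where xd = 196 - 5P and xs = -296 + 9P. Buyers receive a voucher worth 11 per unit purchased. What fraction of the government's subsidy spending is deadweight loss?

Pre-subsidy: 196 - 5P = -296 + 9P gives P* = 246/7, x* = 142/7.
With the rebate, buyers effectively pay Pb = Ps − 11, where Ps is the price sellers receive.
Demand in terms of Ps becomes xd = 196 − 5(Ps − 11) = 251 - 5Ps. Setting this equal to supply: 251 - 5Ps = -296 + 9Ps, so Ps = 547/14.
Buyers pay Pb = 547/14 − 11 = 393/14; x' = -296 + 9·(547/14) = 779/14.
ΔCS = ½(142/7 + 779/14)(246/7 − 393/14) = 105237/392; ΔPS = ½(142/7 + 779/14)(547/14 − 246/7) = 58465/392.
Government spending = 11 × 779/14 = 8569/14.
DWL = ½ × 11 × (779/14 − 142/7) = 5445/28; fraction = (5445/28) / (8569/14) = 495/1558.

DWL / government spending = 495/1558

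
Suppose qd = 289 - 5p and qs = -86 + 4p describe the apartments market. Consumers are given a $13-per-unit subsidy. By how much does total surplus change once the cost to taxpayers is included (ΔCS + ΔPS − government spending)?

Pre-subsidy: 289 - 5p = -86 + 4p gives p* = 125/3, q* = 242/3.
With the rebate, buyers effectively pay pb = ps − 13, where ps is the price sellers receive.
Demand in terms of ps becomes qd = 289 − 5(ps − 13) = 354 - 5ps. Setting this equal to supply: 354 - 5ps = -86 + 4ps, so ps = 440/9.
Buyers pay pb = 440/9 − 13 = 323/9; q' = -86 + 4·(440/9) = 986/9.
ΔCS = ½(242/3 + 986/9)(125/3 − 323/9) = 44512/81; ΔPS = ½(242/3 + 986/9)(440/9 − 125/3) = 55640/81.
Government spending = 13 × 986/9 = 12818/9.
Net change = 44512/81 + 55640/81 − 12818/9 = -1690/9. The loss equals the DWL triangle ½·13·260/9.

Net change in total surplus = -1690/9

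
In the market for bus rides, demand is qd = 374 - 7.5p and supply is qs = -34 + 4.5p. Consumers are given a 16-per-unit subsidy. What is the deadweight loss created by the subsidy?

Deadweight loss = 360

Pre-subsidy: 374 - 7.5p = -34 + 4.5p gives p* = 34, q* = 119.
With the rebate, buyers effectively pay pb = ps − 16, where ps is the price sellers receive.
Demand in terms of ps becomes qd = 374 − 7.5(ps − 16) = 494 - 7.5ps. Setting this equal to supply: 494 - 7.5ps = -34 + 4.5ps, so ps = 44.
Buyers pay pb = 44 − 16 = 28; q' = -34 + 4.5·44 = 164.
The subsidy expands output by 164 − 119 = 45 past the efficient level; on those units the gap between marginal cost and willingness to pay runs from 0 up to 16.
DWL = ½ × 16 × 45 = 360.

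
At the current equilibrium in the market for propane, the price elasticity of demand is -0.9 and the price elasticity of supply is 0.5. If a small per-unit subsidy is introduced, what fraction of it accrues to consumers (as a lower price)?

Consumer share = 5/14

For a small subsidy around the equilibrium, the benefit split depends on the relative slopes, which at a point are proportional to the elasticities.
Buyer share = εs/(εs + |εd|) = 0.5/(0.5 + 0.9) = 5/14; seller share = |εd|/(εs + |εd|) = 9/14.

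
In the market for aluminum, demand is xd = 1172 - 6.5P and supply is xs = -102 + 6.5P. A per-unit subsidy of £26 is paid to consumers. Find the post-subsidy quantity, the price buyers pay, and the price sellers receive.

Pre-subsidy: 1172 - 6.5P = -102 + 6.5P gives P* = 98, x* = 535.
With the rebate, buyers effectively pay Pb = Ps − 26, where Ps is the price sellers receive.
Demand in terms of Ps becomes xd = 1172 − 6.5(Ps − 26) = 1341 - 6.5Ps. Setting this equal to supply: 1341 - 6.5Ps = -102 + 6.5Ps, so Ps = 111.
Buyers pay Pb = 111 − 26 = 85; x' = -102 + 6.5·111 = 619.5.

x' = 619.5; buyers pay £85; sellers receive £111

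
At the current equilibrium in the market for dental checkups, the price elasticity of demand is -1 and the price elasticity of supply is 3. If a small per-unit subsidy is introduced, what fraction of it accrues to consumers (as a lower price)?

For a small subsidy around the equilibrium, the benefit split depends on the relative slopes, which at a point are proportional to the elasticities.
Buyer share = εs/(εs + |εd|) = 3/(3 + 1) = 0.75; seller share = |εd|/(εs + |εd|) = 0.25.

Consumer share = 0.75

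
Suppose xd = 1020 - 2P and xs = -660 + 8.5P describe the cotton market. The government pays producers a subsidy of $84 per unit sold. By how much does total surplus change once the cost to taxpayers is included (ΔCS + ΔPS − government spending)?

Pre-subsidy: 1020 - 2P = -660 + 8.5P gives P* = 160, x* = 700.
With the subsidy, sellers receive Ps = Pb + 84 for each unit, where Pb is the price buyers pay.
Supply in terms of Pb becomes xs = -660 + 8.5(Pb + 84) = 54 + 8.5Pb. Setting this equal to demand: 1020 - 2Pb = 54 + 8.5Pb, so Pb = 92.
Sellers receive Ps = 92 + 84 = 176; x' = 1020 − 2·92 = 836.
ΔCS = ½(700 + 836)(160 − 92) = 52224; ΔPS = ½(700 + 836)(176 − 160) = 12288.
Government spending = 84 × 836 = 70224.
Net change = 52224 + 12288 − 70224 = -5712. The loss equals the DWL triangle ½·84·136.

Net change in total surplus = -$5712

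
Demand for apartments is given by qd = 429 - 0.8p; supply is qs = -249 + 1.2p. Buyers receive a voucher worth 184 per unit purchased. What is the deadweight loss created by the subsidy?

Pre-subsidy: 429 - 0.8p = -249 + 1.2p gives p* = 339, q* = 157.8.
With the rebate, buyers effectively pay pb = ps − 184, where ps is the price sellers receive.
Demand in terms of ps becomes qd = 429 − 0.8(ps − 184) = 576.2 - 0.8ps. Setting this equal to supply: 576.2 - 0.8ps = -249 + 1.2ps, so ps = 412.6.
Buyers pay pb = 412.6 − 184 = 228.6; q' = -249 + 1.2·412.6 = 246.12.
The subsidy expands output by 246.12 − 157.8 = 88.32 past the efficient level; on those units the gap between marginal cost and willingness to pay runs from 0 up to 184.
DWL = ½ × 184 × 88.32 = 8125.44.

Deadweight loss = 8125.44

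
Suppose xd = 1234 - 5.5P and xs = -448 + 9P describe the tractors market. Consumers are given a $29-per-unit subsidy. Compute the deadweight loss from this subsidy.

Pre-subsidy: 1234 - 5.5P = -448 + 9P gives P* = 116, x* = 596.
With the rebate, buyers effectively pay Pb = Ps − 29, where Ps is the price sellers receive.
Demand in terms of Ps becomes xd = 1234 − 5.5(Ps − 29) = 1393.5 - 5.5Ps. Setting this equal to supply: 1393.5 - 5.5Ps = -448 + 9Ps, so Ps = 127.
Buyers pay Pb = 127 − 29 = 98; x' = -448 + 9·127 = 695.
The subsidy expands output by 695 − 596 = 99 past the efficient level; on those units the gap between marginal cost and willingness to pay runs from 0 up to 29.
DWL = ½ × 29 × 99 = 1435.5.

Deadweight loss = $1435.5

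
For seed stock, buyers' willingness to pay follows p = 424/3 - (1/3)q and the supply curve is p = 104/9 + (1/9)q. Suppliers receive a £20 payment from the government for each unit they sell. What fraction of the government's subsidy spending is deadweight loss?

DWL / government spending = 45/674

Pre-subsidy: 424/3 - (1/3)q = 104/9 + (1/9)q gives q* = 292 and p* = 44.
With the subsidy, sellers receive ps = pb + 20 for each unit, where pb is the price buyers pay.
On the curves, pb = 424/3 - (1/3)q and ps = 104/9 + (1/9)q; the wedge ps − pb = 20 gives 104/9 + (1/9)q − (424/3 - (1/3)q) = 20, so q' = 337.
Then pb = 424/3 − (1/3)·337 = 29 and ps = 104/9 + (1/9)·337 = 49.
ΔCS = ½(292 + 337)(44 − 29) = 4717.5; ΔPS = ½(292 + 337)(49 − 44) = 1572.5.
Government spending = 20 × 337 = 6740.
DWL = ½ × 20 × (337 − 292) = 450; fraction = 450 / 6740 = 45/674.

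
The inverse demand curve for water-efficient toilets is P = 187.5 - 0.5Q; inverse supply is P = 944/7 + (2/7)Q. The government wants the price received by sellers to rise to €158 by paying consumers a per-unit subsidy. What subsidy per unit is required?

At a seller price of 158, quantity supplied is -472 + 3.5·158 = 81.
Buyers absorb 81 only when they pay Pb = 187.5 − 0.5·81 = 147.
s = Ps − Pb = 158 − 147 = 11.

Required subsidy s = €11 per unit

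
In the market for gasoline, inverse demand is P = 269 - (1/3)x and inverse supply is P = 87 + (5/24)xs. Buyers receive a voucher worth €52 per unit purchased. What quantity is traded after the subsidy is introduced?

Pre-subsidy: 269 - (1/3)x = 87 + (5/24)x gives x* = 336 and P* = 157.
With the rebate, buyers effectively pay Pb = Ps − 52, where Ps is the price sellers receive.
On the curves, Pb = 269 - (1/3)x and Ps = 87 + (5/24)x; the wedge Ps − Pb = 52 gives 87 + (5/24)x − (269 - (1/3)x) = 52, so x' = 432.
Then Pb = 269 − (1/3)·432 = 125 and Ps = 87 + (5/24)·432 = 177.

x' = 432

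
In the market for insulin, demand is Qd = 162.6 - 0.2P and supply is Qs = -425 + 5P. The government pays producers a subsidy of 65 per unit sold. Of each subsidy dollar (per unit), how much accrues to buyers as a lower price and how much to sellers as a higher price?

Pre-subsidy: 162.6 - 0.2P = -425 + 5P gives P* = 113, Q* = 140.
With the subsidy, sellers receive Ps = Pb + 65 for each unit, where Pb is the price buyers pay.
Supply in terms of Pb becomes Qs = -425 + 5(Pb + 65) = -100 + 5Pb. Setting this equal to demand: 162.6 - 0.2Pb = -100 + 5Pb, so Pb = 50.5.
Sellers receive Ps = 50.5 + 65 = 115.5; Q' = 162.6 − 0.2·50.5 = 152.5.
Buyers' price falls by P* − Pb = 113 − 50.5 = 62.5; sellers' price rises by Ps − P* = 115.5 − 113 = 2.5.

Buyers gain 62.5 per unit; sellers gain 2.5 per unit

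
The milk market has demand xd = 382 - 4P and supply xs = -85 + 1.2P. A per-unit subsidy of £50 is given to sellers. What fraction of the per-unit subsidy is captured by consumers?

Pre-subsidy: 382 - 4P = -85 + 1.2P gives P* = 2335/26, x* = 296/13.
With the subsidy, sellers receive Ps = Pb + 50 for each unit, where Pb is the price buyers pay.
Supply in terms of Pb becomes xs = -85 + 1.2(Pb + 50) = -25 + 1.2Pb. Setting this equal to demand: 382 - 4Pb = -25 + 1.2Pb, so Pb = 2035/26.
Sellers receive Ps = 2035/26 + 50 = 3335/26; x' = 382 − 4·(2035/26) = 896/13.
Buyers' price falls by P* − Pb = 2335/26 − 2035/26 = 150/13; sellers' price rises by Ps − P* = 3335/26 − 2335/26 = 500/13.
So consumers capture (150/13)/50 = 3/13 of each unit of subsidy.

Consumer share = 3/13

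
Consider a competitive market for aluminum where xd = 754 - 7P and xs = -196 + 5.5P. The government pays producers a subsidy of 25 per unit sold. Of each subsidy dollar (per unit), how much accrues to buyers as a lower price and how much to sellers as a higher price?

Buyers gain 11 per unit; sellers gain 14 per unit

Pre-subsidy: 754 - 7P = -196 + 5.5P gives P* = 76, x* = 222.
With the subsidy, sellers receive Ps = Pb + 25 for each unit, where Pb is the price buyers pay.
Supply in terms of Pb becomes xs = -196 + 5.5(Pb + 25) = -58.5 + 5.5Pb. Setting this equal to demand: 754 - 7Pb = -58.5 + 5.5Pb, so Pb = 65.
Sellers receive Ps = 65 + 25 = 90; x' = 754 − 7·65 = 299.
Buyers' price falls by P* − Pb = 76 − 65 = 11; sellers' price rises by Ps − P* = 90 − 76 = 14.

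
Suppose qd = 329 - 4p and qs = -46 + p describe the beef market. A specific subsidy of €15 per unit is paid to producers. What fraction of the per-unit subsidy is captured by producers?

Producer share = 0.8

Pre-subsidy: 329 - 4p = -46 + p gives p* = 75, q* = 29.
With the subsidy, sellers receive ps = pb + 15 for each unit, where pb is the price buyers pay.
Supply in terms of pb becomes qs = -46 + 1(pb + 15) = -31 + pb. Setting this equal to demand: 329 - 4pb = -31 + pb, so pb = 72.
Sellers receive ps = 72 + 15 = 87; q' = 329 − 4·72 = 41.
Buyers' price falls by p* − pb = 75 − 72 = 3; sellers' price rises by ps − p* = 87 − 75 = 12.
So producers capture 12/15 = 0.8 of each unit of subsidy.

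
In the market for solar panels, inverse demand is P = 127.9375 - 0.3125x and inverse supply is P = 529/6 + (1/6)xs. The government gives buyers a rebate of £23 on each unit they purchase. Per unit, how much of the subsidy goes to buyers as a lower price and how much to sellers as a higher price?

Buyers gain £15 per unit; sellers gain £8 per unit

Pre-subsidy: 127.9375 - 0.3125x = 529/6 + (1/6)x gives x* = 83 and P* = 102.
With the rebate, buyers effectively pay Pb = Ps − 23, where Ps is the price sellers receive.
On the curves, Pb = 127.9375 - 0.3125x and Ps = 529/6 + (1/6)x; the wedge Ps − Pb = 23 gives 529/6 + (1/6)x − (127.9375 - 0.3125x) = 23, so x' = 131.
Then Pb = 127.9375 − 0.3125·131 = 87 and Ps = 529/6 + (1/6)·131 = 110.
Buyers' price falls by P* − Pb = 102 − 87 = 15; sellers' price rises by Ps − P* = 110 − 102 = 8.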